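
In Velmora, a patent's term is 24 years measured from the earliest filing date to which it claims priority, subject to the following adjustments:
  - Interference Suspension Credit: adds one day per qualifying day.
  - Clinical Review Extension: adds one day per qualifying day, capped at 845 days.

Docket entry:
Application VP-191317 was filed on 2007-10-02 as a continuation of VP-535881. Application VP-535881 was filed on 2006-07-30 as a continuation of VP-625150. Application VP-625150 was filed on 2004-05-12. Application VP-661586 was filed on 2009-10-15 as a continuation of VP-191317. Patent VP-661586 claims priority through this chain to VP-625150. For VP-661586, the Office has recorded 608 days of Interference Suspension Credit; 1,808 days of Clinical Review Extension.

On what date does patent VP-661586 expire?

May 4, 2032

Earliest priority filing: 12 May 2004.
Base term: 12 May 2004 + 24 years → 12 May 2028.
Interference Suspension Credit: +608 days → 10 January 2030.
Clinical Review Extension: 1808 days claimed exceeds the 845-day cap, so +845 days → 4 May 2032.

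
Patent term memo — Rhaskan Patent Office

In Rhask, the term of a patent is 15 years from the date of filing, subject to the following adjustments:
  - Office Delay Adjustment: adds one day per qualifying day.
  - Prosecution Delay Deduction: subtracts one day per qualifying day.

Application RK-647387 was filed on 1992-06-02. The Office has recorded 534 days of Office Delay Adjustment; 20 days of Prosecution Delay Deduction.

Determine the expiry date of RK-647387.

October 28, 2008

Base term: filing date + 15 years → 2 June 2007.
Office Delay Adjustment: +534 days → 17 November 2008.
Prosecution Delay Deduction: −20 days → 28 October 2008.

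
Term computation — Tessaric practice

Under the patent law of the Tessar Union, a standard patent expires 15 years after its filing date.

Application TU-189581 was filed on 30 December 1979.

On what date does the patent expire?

December 30, 1994

Filing date + 15 years → 30 December 1994.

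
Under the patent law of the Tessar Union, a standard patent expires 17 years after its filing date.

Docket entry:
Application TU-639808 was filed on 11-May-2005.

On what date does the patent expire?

Filing date + 17 years → 11 May 2022.

May 11, 2022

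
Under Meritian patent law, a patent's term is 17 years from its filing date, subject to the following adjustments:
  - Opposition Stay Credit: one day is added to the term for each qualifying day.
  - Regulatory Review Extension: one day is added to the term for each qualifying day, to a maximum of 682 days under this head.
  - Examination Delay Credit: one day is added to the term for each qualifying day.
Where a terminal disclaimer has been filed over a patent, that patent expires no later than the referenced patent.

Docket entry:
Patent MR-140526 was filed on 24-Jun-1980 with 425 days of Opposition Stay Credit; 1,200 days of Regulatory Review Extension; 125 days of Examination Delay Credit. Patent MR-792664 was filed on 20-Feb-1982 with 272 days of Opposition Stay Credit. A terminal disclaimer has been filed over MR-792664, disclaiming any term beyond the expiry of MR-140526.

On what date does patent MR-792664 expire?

1999-11-19

Natural term of MR-792664:
  Base: filing + 17 years → 20 February 1999.
  Opposition Stay Credit: +272 days → 19 November 1999.
Expiry of referenced patent MR-140526:
  Base: filing + 17 years → 24 June 1997.
  Opposition Stay Credit: +425 days → 23 August 1998.
  Regulatory Review Extension: 1200 days claimed exceeds the 682-day cap, so +682 days → 5 July 2000.
  Examination Delay Credit: +125 days → 7 November 2000.
Terminal disclaimer: MR-792664 expires on the earlier of 19 November 1999 and 7 November 2000.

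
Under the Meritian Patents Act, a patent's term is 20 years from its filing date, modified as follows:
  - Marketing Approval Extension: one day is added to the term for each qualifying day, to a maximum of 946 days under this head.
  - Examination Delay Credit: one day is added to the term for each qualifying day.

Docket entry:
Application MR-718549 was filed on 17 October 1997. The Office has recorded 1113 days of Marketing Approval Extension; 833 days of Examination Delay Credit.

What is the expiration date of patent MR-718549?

2022-08-31

Base term: filing date + 20 years → 17 October 2017.
Marketing Approval Extension: 1113 days claimed exceeds the 946-day cap, so +946 days → 20 May 2020.
Examination Delay Credit: +833 days → 31 August 2022.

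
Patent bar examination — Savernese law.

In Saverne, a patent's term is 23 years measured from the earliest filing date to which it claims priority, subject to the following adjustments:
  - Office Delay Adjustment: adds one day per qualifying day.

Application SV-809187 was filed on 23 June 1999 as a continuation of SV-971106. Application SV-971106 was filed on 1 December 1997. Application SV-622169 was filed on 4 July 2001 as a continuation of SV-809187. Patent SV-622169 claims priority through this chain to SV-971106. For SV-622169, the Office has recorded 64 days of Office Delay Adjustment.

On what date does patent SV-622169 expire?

Earliest priority filing: 1 December 1997.
Base term: 1 December 1997 + 23 years → 1 December 2020.
Office Delay Adjustment: +64 days → 3 February 2021.

February 3, 2021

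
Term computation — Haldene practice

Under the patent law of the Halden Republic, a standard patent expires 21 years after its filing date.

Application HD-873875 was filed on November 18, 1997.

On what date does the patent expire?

November 18, 2018

Filing date + 21 years → 18 November 2018.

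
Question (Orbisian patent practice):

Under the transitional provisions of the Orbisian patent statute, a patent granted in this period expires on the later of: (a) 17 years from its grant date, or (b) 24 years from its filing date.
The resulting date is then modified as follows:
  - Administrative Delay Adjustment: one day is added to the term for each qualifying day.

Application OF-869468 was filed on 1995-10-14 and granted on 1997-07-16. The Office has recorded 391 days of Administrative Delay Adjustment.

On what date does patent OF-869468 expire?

November 8, 2020

(a) grant + 17 years → 16 July 2014.
(b) filing + 24 years → 14 October 2019.
Later of the two: 14 October 2019.
Administrative Delay Adjustment: +391 days → 8 November 2020.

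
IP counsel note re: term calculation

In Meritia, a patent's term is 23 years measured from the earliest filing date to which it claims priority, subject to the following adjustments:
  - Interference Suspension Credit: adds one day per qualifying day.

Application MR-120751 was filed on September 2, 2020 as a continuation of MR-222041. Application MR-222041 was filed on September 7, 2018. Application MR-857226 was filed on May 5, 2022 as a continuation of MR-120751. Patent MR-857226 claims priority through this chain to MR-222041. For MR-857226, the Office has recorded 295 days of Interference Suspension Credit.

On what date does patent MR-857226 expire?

Earliest priority filing: 7 September 2018.
Base term: 7 September 2018 + 23 years → 7 September 2041.
Interference Suspension Credit: +295 days → 29 June 2042.

2042-06-29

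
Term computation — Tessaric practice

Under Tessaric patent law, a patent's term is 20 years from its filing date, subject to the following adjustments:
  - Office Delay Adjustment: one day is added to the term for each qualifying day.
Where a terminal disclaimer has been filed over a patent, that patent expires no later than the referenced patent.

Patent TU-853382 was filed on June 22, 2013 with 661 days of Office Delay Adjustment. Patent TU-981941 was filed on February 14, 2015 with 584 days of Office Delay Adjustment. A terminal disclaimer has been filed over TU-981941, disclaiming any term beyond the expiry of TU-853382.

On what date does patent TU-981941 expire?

April 14, 2035

Natural term of TU-981941:
  Base: filing + 20 years → 14 February 2035.
  Office Delay Adjustment: +584 days → 20 September 2036.
Expiry of referenced patent TU-853382:
  Base: filing + 20 years → 22 June 2033.
  Office Delay Adjustment: +661 days → 14 April 2035.
Terminal disclaimer: TU-981941 expires on the earlier of 20 September 2036 and 14 April 2035.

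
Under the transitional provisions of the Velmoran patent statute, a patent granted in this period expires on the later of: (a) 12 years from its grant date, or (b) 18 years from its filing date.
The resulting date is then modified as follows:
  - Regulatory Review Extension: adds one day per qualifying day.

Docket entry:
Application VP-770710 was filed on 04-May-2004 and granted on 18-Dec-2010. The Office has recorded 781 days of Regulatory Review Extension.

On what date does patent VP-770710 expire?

February 6, 2025

(a) grant + 12 years → 18 December 2022.
(b) filing + 18 years → 4 May 2022.
Later of the two: 18 December 2022.
Regulatory Review Extension: +781 days → 6 February 2025.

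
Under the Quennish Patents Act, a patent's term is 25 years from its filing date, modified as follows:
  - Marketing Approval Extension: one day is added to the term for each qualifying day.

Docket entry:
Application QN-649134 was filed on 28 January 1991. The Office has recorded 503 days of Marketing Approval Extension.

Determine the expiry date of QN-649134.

2017-06-14

Base term: filing date + 25 years → 28 January 2016.
Marketing Approval Extension: +503 days → 14 June 2017.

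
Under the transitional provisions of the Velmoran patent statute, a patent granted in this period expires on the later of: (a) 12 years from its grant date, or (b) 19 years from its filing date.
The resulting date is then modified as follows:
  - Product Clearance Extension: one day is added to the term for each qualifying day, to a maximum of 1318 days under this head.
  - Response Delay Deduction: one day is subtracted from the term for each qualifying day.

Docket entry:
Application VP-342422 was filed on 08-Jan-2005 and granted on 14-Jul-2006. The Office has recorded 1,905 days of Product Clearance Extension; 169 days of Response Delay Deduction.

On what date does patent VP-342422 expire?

March 2, 2027

(a) grant + 12 years → 14 July 2018.
(b) filing + 19 years → 8 January 2024.
Later of the two: 8 January 2024.
Product Clearance Extension: 1905 days claimed exceeds the 1318-day cap, so +1318 days → 18 August 2027.
Response Delay Deduction: −169 days → 2 March 2027.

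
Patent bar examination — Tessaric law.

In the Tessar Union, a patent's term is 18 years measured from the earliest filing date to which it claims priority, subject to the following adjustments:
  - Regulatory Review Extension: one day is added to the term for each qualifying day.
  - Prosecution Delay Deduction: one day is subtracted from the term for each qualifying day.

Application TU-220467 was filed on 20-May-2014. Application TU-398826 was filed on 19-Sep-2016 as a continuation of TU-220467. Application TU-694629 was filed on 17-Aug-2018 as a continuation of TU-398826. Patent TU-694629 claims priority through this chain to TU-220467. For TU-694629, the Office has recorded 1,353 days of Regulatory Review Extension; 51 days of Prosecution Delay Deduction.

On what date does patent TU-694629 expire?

2035-12-13

Earliest priority filing: 20 May 2014.
Base term: 20 May 2014 + 18 years → 20 May 2032.
Regulatory Review Extension: +1353 days → 2 February 2036.
Prosecution Delay Deduction: −51 days → 13 December 2035.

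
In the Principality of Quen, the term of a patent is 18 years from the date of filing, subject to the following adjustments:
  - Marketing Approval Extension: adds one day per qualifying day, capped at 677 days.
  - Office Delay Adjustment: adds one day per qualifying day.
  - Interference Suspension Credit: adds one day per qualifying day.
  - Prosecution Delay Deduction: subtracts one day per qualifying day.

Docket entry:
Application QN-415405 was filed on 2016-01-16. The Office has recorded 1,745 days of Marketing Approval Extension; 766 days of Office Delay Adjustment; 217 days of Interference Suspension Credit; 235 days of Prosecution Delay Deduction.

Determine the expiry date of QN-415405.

Base term: filing date + 18 years → 16 January 2034.
Marketing Approval Extension: 1745 days claimed exceeds the 677-day cap, so +677 days → 24 November 2035.
Office Delay Adjustment: +766 days → 29 December 2037.
Interference Suspension Credit: +217 days → 3 August 2038.
Prosecution Delay Deduction: −235 days → 11 December 2037.

December 11, 2037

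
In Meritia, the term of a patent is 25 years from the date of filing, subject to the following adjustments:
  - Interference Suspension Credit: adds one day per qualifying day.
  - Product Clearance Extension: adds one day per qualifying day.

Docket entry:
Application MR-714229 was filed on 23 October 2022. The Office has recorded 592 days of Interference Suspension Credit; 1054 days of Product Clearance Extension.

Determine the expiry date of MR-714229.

Base term: filing date + 25 years → 23 October 2047.
Interference Suspension Credit: +592 days → 6 June 2049.
Product Clearance Extension: +1054 days → 25 April 2052.

2052-04-25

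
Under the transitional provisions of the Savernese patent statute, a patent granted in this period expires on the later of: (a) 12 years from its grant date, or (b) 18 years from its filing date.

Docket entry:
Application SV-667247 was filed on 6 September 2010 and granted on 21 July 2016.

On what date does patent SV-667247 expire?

(a) grant + 12 years → 21 July 2028.
(b) filing + 18 years → 6 September 2028.
Later of the two: 6 September 2028.

September 6, 2028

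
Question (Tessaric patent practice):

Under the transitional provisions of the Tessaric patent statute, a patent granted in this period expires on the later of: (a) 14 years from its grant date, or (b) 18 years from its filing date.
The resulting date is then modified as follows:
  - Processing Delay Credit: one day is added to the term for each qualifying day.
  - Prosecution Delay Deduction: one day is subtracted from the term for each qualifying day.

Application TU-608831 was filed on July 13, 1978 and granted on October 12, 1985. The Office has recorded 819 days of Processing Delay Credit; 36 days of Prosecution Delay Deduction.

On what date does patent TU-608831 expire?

(a) grant + 14 years → 12 October 1999.
(b) filing + 18 years → 13 July 1996.
Later of the two: 12 October 1999.
Processing Delay Credit: +819 days → 8 January 2002.
Prosecution Delay Deduction: −36 days → 3 December 2001.

2001-12-03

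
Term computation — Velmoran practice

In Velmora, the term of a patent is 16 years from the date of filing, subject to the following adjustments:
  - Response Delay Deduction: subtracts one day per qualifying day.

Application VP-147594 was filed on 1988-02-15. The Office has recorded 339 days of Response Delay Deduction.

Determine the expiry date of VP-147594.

March 13, 2003

Base term: filing date + 16 years → 15 February 2004.
Response Delay Deduction: −339 days → 13 March 2003.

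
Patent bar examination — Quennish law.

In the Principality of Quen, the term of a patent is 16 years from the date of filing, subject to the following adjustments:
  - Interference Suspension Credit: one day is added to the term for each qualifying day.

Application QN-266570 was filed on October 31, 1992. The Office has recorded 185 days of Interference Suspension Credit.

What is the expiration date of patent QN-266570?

May 4, 2009

Base term: filing date + 16 years → 31 October 2008.
Interference Suspension Credit: +185 days → 4 May 2009.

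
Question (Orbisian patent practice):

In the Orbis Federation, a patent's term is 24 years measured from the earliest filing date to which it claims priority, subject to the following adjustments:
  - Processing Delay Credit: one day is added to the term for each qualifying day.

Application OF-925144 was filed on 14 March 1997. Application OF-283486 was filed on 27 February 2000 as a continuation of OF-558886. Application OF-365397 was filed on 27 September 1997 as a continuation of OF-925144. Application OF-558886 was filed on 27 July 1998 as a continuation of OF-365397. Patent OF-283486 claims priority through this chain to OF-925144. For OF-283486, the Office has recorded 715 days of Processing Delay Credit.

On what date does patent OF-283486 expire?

February 27, 2023

Earliest priority filing: 14 March 1997.
Base term: 14 March 1997 + 24 years → 14 March 2021.
Processing Delay Credit: +715 days → 27 February 2023.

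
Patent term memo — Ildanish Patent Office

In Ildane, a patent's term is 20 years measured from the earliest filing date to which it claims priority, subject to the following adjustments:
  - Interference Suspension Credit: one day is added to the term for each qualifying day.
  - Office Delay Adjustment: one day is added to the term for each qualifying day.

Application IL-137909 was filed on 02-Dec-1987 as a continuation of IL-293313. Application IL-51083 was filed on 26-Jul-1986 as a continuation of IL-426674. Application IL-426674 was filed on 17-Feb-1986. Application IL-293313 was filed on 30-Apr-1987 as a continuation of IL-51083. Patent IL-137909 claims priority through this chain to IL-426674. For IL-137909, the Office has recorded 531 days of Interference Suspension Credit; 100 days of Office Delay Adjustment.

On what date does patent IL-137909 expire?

2007-11-10

Earliest priority filing: 17 February 1986.
Base term: 17 February 1986 + 20 years → 17 February 2006.
Interference Suspension Credit: +531 days → 2 August 2007.
Office Delay Adjustment: +100 days → 10 November 2007.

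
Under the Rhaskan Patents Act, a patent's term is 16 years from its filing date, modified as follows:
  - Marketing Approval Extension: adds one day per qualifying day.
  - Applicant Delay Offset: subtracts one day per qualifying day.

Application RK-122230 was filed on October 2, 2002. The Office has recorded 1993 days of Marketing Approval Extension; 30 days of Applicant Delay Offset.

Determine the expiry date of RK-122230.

2024-02-16

Base term: filing date + 16 years → 2 October 2018.
Marketing Approval Extension: +1993 days → 17 March 2024.
Applicant Delay Offset: −30 days → 16 February 2024.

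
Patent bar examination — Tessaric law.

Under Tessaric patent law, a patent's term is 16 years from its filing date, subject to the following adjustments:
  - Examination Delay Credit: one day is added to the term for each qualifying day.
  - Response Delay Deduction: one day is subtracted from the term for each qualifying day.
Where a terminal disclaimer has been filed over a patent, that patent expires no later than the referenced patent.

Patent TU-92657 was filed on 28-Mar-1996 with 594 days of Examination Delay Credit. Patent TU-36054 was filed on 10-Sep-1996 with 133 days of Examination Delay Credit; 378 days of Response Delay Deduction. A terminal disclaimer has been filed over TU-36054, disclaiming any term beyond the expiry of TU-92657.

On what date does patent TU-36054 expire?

January 9, 2012

Natural term of TU-36054:
  Base: filing + 16 years → 10 September 2012.
  Examination Delay Credit: +133 days → 21 January 2013.
  Response Delay Deduction: −378 days → 9 January 2012.
Expiry of referenced patent TU-92657:
  Base: filing + 16 years → 28 March 2012.
  Examination Delay Credit: +594 days → 12 November 2013.
Terminal disclaimer: TU-36054 expires on the earlier of 9 January 2012 and 12 November 2013.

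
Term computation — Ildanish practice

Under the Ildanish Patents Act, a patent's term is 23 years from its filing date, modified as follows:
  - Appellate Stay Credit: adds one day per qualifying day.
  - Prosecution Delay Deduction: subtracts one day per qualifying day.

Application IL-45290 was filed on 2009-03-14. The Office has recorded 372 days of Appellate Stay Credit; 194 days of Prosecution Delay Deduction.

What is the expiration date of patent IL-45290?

Base term: filing date + 23 years → 14 March 2032.
Appellate Stay Credit: +372 days → 21 March 2033.
Prosecution Delay Deduction: −194 days → 8 September 2032.

2032-09-08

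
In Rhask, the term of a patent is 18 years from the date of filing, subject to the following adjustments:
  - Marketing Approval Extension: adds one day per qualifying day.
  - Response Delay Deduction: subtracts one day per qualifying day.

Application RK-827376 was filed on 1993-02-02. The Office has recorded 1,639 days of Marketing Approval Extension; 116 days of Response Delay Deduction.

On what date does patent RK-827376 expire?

2015-04-05

Base term: filing date + 18 years → 2 February 2011.
Marketing Approval Extension: +1639 days → 30 July 2015.
Response Delay Deduction: −116 days → 5 April 2015.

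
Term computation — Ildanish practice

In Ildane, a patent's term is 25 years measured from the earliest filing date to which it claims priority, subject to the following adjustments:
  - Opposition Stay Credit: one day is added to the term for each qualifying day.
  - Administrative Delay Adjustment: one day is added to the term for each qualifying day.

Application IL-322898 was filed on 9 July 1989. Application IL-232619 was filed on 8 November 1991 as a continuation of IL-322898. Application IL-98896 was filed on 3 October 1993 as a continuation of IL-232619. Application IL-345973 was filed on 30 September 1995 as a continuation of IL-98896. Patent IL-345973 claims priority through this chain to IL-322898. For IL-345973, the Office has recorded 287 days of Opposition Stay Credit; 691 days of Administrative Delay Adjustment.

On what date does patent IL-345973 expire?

2017-03-13

Earliest priority filing: 9 July 1989.
Base term: 9 July 1989 + 25 years → 9 July 2014.
Opposition Stay Credit: +287 days → 22 April 2015.
Administrative Delay Adjustment: +691 days → 13 March 2017.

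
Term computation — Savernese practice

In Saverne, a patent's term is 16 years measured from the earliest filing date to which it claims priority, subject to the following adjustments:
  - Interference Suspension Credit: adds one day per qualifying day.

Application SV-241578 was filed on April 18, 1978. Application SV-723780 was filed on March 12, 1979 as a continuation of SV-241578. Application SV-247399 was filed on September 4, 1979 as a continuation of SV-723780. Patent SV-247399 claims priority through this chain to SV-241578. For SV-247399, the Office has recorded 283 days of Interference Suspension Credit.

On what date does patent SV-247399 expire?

Earliest priority filing: 18 April 1978.
Base term: 18 April 1978 + 16 years → 18 April 1994.
Interference Suspension Credit: +283 days → 26 January 1995.

1995-01-26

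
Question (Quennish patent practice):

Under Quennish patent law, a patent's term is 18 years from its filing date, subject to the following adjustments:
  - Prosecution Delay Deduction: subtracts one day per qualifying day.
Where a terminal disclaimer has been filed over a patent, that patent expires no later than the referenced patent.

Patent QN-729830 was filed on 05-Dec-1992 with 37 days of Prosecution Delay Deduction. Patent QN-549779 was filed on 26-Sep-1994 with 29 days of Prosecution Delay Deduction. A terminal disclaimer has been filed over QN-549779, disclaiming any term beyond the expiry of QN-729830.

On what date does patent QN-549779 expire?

Natural term of QN-549779:
  Base: filing + 18 years → 26 September 2012.
  Prosecution Delay Deduction: −29 days → 28 August 2012.
Expiry of referenced patent QN-729830:
  Base: filing + 18 years → 5 December 2010.
  Prosecution Delay Deduction: −37 days → 29 October 2010.
Terminal disclaimer: QN-549779 expires on the earlier of 28 August 2012 and 29 October 2010.

2010-10-29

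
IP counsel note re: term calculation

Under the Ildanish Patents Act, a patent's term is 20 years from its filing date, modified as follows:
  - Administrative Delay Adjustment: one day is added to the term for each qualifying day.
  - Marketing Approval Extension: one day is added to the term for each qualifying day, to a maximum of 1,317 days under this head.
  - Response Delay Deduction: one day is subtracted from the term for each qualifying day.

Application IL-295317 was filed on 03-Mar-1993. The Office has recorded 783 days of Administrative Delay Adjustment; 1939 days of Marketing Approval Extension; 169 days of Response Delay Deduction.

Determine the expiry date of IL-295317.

Base term: filing date + 20 years → 3 March 2013.
Administrative Delay Adjustment: +783 days → 25 April 2015.
Marketing Approval Extension: 1939 days claimed exceeds the 1317-day cap, so +1317 days → 2 December 2018.
Response Delay Deduction: −169 days → 16 June 2018.

2018-06-16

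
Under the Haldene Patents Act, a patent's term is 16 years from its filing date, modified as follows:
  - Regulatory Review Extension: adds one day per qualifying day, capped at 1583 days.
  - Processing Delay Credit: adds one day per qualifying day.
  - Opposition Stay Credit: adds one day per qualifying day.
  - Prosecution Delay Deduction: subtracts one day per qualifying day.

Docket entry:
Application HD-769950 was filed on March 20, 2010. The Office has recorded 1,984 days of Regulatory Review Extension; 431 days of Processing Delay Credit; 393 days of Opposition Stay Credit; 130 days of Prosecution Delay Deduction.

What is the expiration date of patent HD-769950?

June 13, 2032

Base term: filing date + 16 years → 20 March 2026.
Regulatory Review Extension: 1984 days claimed exceeds the 1583-day cap, so +1583 days → 20 July 2030.
Processing Delay Credit: +431 days → 24 September 2031.
Opposition Stay Credit: +393 days → 21 October 2032.
Prosecution Delay Deduction: −130 days → 13 June 2032.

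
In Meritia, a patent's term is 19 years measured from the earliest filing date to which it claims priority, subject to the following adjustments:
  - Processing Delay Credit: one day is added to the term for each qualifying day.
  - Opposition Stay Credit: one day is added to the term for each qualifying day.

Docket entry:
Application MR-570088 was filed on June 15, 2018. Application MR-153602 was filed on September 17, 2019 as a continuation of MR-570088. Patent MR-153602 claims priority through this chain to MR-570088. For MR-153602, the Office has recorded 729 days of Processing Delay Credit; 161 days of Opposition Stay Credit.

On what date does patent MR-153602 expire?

2039-11-22

Earliest priority filing: 15 June 2018.
Base term: 15 June 2018 + 19 years → 15 June 2037.
Processing Delay Credit: +729 days → 14 June 2039.
Opposition Stay Credit: +161 days → 22 November 2039.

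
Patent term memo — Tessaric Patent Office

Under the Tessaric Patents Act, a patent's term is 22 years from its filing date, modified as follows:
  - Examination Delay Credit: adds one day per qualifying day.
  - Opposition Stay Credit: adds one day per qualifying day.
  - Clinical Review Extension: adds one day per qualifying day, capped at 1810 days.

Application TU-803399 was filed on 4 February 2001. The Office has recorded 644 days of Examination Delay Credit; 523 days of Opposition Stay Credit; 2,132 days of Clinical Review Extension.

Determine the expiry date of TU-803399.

2031-03-31

Base term: filing date + 22 years → 4 February 2023.
Examination Delay Credit: +644 days → 9 November 2024.
Opposition Stay Credit: +523 days → 16 April 2026.
Clinical Review Extension: 2132 days claimed exceeds the 1810-day cap, so +1810 days → 31 March 2031.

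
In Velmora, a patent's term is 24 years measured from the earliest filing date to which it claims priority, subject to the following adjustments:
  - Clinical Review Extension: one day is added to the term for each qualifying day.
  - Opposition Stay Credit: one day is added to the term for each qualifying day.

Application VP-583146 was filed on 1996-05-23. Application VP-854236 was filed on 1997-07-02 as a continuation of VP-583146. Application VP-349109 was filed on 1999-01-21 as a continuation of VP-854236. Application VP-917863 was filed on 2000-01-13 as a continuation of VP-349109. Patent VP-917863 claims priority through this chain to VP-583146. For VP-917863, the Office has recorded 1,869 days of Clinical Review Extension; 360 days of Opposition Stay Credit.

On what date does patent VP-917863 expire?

June 30, 2026

Earliest priority filing: 23 May 1996.
Base term: 23 May 1996 + 24 years → 23 May 2020.
Clinical Review Extension: +1869 days → 5 July 2025.
Opposition Stay Credit: +360 days → 30 June 2026.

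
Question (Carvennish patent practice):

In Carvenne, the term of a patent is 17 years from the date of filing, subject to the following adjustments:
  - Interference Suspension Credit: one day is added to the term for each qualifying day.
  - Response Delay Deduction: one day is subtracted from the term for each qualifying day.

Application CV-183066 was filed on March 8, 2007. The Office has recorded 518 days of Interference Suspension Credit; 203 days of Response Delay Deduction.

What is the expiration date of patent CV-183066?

January 17, 2025

Base term: filing date + 17 years → 8 March 2024.
Interference Suspension Credit: +518 days → 8 August 2025.
Response Delay Deduction: −203 days → 17 January 2025.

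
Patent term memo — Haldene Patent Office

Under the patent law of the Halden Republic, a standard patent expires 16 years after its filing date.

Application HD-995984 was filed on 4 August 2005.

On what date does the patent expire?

Filing date + 16 years → 4 August 2021.

August 4, 2021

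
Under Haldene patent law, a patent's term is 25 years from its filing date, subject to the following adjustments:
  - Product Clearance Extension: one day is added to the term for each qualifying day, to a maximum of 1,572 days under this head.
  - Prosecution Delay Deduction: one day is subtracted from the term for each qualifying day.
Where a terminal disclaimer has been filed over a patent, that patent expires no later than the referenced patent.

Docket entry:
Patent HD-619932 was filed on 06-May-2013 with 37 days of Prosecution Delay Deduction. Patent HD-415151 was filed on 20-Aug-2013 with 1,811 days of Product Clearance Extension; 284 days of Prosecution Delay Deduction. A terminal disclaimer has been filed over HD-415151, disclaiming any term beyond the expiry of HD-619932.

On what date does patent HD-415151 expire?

Natural term of HD-415151:
  Base: filing + 25 years → 20 August 2038.
  Product Clearance Extension: 1811 days claimed exceeds the 1572-day cap, so +1572 days → 9 December 2042.
  Prosecution Delay Deduction: −284 days → 28 February 2042.
Expiry of referenced patent HD-619932:
  Base: filing + 25 years → 6 May 2038.
  Prosecution Delay Deduction: −37 days → 30 March 2038.
Terminal disclaimer: HD-415151 expires on the earlier of 28 February 2042 and 30 March 2038.

2038-03-30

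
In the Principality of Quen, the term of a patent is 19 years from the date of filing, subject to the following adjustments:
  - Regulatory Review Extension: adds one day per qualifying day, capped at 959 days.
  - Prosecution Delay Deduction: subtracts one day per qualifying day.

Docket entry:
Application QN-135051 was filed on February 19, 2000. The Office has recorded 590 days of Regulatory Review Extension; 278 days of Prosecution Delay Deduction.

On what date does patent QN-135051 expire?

December 28, 2019

Base term: filing date + 19 years → 19 February 2019.
Regulatory Review Extension: 590 days (within the 959-day cap) → +590 days → 1 October 2020.
Prosecution Delay Deduction: −278 days → 28 December 2019.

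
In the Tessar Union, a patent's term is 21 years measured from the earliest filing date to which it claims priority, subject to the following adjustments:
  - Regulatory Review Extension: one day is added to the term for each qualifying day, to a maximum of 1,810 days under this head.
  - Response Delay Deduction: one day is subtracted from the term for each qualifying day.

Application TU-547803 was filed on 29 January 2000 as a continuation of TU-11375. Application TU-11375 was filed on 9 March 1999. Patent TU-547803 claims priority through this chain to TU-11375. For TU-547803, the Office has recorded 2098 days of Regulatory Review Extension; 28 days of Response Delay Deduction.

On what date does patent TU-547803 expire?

2025-01-24

Earliest priority filing: 9 March 1999.
Base term: 9 March 1999 + 21 years → 9 March 2020.
Regulatory Review Extension: 2098 days claimed exceeds the 1810-day cap, so +1810 days → 21 February 2025.
Response Delay Deduction: −28 days → 24 January 2025.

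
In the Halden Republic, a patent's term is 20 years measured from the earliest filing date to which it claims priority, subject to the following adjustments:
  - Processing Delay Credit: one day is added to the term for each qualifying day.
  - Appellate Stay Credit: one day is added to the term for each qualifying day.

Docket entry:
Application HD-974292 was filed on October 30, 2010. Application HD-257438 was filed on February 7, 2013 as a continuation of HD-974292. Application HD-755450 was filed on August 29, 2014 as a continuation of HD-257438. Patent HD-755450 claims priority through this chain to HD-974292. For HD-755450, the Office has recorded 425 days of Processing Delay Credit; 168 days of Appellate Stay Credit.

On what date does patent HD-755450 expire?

Earliest priority filing: 30 October 2010.
Base term: 30 October 2010 + 20 years → 30 October 2030.
Processing Delay Credit: +425 days → 29 December 2031.
Appellate Stay Credit: +168 days → 14 June 2032.

June 14, 2032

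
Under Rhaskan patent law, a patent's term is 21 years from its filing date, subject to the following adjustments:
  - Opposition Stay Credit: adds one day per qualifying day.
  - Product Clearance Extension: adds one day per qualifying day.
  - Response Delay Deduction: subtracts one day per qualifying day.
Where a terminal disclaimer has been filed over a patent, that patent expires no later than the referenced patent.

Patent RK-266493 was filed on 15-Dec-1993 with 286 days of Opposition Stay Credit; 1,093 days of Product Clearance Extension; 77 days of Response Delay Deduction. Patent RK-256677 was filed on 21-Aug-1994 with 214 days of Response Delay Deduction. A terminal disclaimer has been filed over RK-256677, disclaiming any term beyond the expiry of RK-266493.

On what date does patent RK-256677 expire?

Natural term of RK-256677:
  Base: filing + 21 years → 21 August 2015.
  Response Delay Deduction: −214 days → 19 January 2015.
Expiry of referenced patent RK-266493:
  Base: filing + 21 years → 15 December 2014.
  Opposition Stay Credit: +286 days → 27 September 2015.
  Product Clearance Extension: +1093 days → 24 September 2018.
  Response Delay Deduction: −77 days → 9 July 2018.
Terminal disclaimer: RK-256677 expires on the earlier of 19 January 2015 and 9 July 2018.

January 19, 2015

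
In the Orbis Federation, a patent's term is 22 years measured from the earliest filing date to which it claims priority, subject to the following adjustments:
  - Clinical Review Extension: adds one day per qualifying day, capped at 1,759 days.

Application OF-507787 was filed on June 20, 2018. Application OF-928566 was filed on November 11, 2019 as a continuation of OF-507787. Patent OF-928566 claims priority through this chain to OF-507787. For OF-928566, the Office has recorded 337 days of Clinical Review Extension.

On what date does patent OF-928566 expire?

Earliest priority filing: 20 June 2018.
Base term: 20 June 2018 + 22 years → 20 June 2040.
Clinical Review Extension: 337 days (within the 1759-day cap) → +337 days → 23 May 2041.

2041-05-23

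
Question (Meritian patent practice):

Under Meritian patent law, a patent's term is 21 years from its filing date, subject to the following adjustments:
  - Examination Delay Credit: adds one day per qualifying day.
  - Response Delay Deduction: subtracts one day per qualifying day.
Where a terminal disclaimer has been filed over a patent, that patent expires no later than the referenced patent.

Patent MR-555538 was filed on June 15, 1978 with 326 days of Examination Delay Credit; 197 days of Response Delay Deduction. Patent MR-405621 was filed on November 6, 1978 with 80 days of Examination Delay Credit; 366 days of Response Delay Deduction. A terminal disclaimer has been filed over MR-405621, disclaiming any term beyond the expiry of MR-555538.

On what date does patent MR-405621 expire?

January 24, 1999

Natural term of MR-405621:
  Base: filing + 21 years → 6 November 1999.
  Examination Delay Credit: +80 days → 25 January 2000.
  Response Delay Deduction: −366 days → 24 January 1999.
Expiry of referenced patent MR-555538:
  Base: filing + 21 years → 15 June 1999.
  Examination Delay Credit: +326 days → 6 May 2000.
  Response Delay Deduction: −197 days → 22 October 1999.
Terminal disclaimer: MR-405621 expires on the earlier of 24 January 1999 and 22 October 1999.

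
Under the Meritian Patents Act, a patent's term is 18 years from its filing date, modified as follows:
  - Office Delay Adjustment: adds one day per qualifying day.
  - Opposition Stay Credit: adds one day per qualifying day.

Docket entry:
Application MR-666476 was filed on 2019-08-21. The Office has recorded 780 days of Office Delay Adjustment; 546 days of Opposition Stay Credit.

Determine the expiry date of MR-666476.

Base term: filing date + 18 years → 21 August 2037.
Office Delay Adjustment: +780 days → 10 October 2039.
Opposition Stay Credit: +546 days → 8 April 2041.

2041-04-08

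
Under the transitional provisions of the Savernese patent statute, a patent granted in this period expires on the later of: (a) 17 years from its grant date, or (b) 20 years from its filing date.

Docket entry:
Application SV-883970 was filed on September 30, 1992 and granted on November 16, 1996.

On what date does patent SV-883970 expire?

(a) grant + 17 years → 16 November 2013.
(b) filing + 20 years → 30 September 2012.
Later of the two: 16 November 2013.

November 16, 2013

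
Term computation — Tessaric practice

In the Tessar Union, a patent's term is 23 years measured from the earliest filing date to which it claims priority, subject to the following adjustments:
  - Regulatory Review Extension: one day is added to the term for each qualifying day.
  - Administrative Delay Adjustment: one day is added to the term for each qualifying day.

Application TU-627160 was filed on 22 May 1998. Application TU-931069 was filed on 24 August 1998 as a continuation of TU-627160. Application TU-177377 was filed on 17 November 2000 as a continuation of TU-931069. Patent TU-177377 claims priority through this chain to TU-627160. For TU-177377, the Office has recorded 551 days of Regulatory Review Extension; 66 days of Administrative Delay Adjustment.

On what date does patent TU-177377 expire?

Earliest priority filing: 22 May 1998.
Base term: 22 May 1998 + 23 years → 22 May 2021.
Regulatory Review Extension: +551 days → 24 November 2022.
Administrative Delay Adjustment: +66 days → 29 January 2023.

2023-01-29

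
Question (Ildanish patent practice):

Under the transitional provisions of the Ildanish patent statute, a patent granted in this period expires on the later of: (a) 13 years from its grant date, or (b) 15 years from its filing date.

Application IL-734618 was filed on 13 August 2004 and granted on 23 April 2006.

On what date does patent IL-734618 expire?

(a) grant + 13 years → 23 April 2019.
(b) filing + 15 years → 13 August 2019.
Later of the two: 13 August 2019.

2019-08-13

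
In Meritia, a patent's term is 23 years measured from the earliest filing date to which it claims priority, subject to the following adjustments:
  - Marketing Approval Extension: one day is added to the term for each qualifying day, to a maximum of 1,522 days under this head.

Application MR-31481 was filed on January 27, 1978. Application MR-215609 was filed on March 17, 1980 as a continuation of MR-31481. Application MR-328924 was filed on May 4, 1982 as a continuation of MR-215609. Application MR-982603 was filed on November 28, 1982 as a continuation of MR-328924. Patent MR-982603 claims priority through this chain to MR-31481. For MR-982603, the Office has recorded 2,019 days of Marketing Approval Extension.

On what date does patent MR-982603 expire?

Earliest priority filing: 27 January 1978.
Base term: 27 January 1978 + 23 years → 27 January 2001.
Marketing Approval Extension: 2019 days claimed exceeds the 1522-day cap, so +1522 days → 29 March 2005.

March 29, 2005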